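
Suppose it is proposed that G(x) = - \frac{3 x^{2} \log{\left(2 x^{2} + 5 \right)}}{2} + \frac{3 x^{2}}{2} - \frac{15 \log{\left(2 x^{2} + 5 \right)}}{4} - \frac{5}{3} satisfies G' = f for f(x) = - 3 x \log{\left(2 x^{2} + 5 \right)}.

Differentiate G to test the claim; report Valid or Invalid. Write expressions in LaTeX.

Valid - the claim checks out under differentiation.

d/dx[G] = - 3 x \log{\left(2 x^{2} + 5 \right)}
This equals f(x) exactly, so the claim holds.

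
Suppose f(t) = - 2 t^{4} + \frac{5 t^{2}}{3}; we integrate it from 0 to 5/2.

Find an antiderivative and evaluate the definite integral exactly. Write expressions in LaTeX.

Antiderivative: F(t) = \frac{t^{3} \left(25 - 18 t^{2}\right)}{45}; value = - \frac{4375}{144}

Integrate term by term and add the pieces.
F(t) = \frac{t^{3} \left(25 - 18 t^{2}\right)}{45} is an antiderivative of f.
Check: d/dt[\frac{t^{3} \left(25 - 18 t^{2}\right)}{45}] = - 2 t^{4} + \frac{5 t^{2}}{3} = f(t).
F(5/2) = - \frac{4375}{144}; F(0) = 0.
Integral = F(5/2) - F(0) = - \frac{4375}{144}.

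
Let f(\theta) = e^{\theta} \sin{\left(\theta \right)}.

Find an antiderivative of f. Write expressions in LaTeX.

An antiderivative F(\theta) passes only if d/d\theta[F] lands on f(\theta) exactly.
Check: d/d\theta[\frac{e^{\theta} \sin{\left(\theta \right)}}{2} - \frac{e^{\theta} \cos{\left(\theta \right)}}{2}] = e^{\theta} \sin{\left(\theta \right)} = f(\theta).

An antiderivative is F(\theta) = \frac{e^{\theta} \sin{\left(\theta \right)}}{2} - \frac{e^{\theta} \cos{\left(\theta \right)}}{2}.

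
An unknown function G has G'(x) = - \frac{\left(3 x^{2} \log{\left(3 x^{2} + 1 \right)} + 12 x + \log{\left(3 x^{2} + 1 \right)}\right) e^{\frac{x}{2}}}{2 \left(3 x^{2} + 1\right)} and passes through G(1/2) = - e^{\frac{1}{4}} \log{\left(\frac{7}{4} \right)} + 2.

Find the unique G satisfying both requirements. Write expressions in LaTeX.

G'(x) has the shape u'v + uv' for u = - e^{\frac{x}{2}} and v = \log{\left(3 x^{2} + 1 \right)} — it is the derivative of the product u*v.
A general antiderivative is - e^{\frac{x}{2}} \log{\left(3 x^{2} + 1 \right)} + C.
The condition gives C = - e^{\frac{1}{4}} \log{\left(\frac{7}{4} \right)} + 2 - (- e^{\frac{1}{4}} \log{\left(\frac{7}{4} \right)}) = 2.
So G(x) = - e^{\frac{x}{2}} \log{\left(3 x^{2} + 1 \right)} + 2.
Check: d/dx[- e^{\frac{x}{2}} \log{\left(3 x^{2} + 1 \right)} + 2] = \frac{- 3 x^{2} e^{\frac{x}{2}} \log{\left(3 x^{2} + 1 \right)} - 12 x e^{\frac{x}{2}} - e^{\frac{x}{2}} \log{\left(3 x^{2} + 1 \right)}}{6 x^{2} + 2}, which equals G'(x).

G(x) = - e^{\frac{x}{2}} \log{\left(3 x^{2} + 1 \right)} + 2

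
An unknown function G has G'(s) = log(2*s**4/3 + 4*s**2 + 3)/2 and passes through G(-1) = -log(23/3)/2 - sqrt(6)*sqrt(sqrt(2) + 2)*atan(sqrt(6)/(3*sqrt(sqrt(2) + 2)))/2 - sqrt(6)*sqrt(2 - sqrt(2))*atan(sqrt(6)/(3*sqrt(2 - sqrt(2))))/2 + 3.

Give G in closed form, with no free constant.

Whatever form G(s) takes, its d/ds must return the stated G'(s).
A general antiderivative is s*log(2*s**4/3 + 4*s**2 + 3)/2 - 2*s + 2*sqrt(3/4 - 3*sqrt(2)/8)*atan(sqrt(6)*s/(3*sqrt(2 - sqrt(2)))) + 2*sqrt(3*sqrt(2)/8 + 3/4)*atan(sqrt(6)*s/(3*sqrt(sqrt(2) + 2))) + C.
The condition gives C = -log(23/3)/2 - sqrt(6)*sqrt(sqrt(2) + 2)*atan(sqrt(6)/(3*sqrt(sqrt(2) + 2)))/2 - sqrt(6)*sqrt(2 - sqrt(2))*atan(sqrt(6)/(3*sqrt(2 - sqrt(2))))/2 + 3 - (-log(23/3)/2 - sqrt(6)*sqrt(sqrt(2) + 2)*atan(sqrt(6)/(3*sqrt(sqrt(2) + 2)))/2 - sqrt(6)*sqrt(2 - sqrt(2))*atan(sqrt(6)/(3*sqrt(2 - sqrt(2))))/2 + 2) = 1.
So G(s) = s*log(2*s**4/3 + 4*s**2 + 3)/2 - 2*s + 2*sqrt(3/4 - 3*sqrt(2)/8)*atan(sqrt(6)*s/(3*sqrt(2 - sqrt(2)))) + 2*sqrt(3*sqrt(2)/8 + 3/4)*atan(sqrt(6)*s/(3*sqrt(sqrt(2) + 2))) + 1.
Check: d/ds[s*log(2*s**4/3 + 4*s**2 + 3)/2 - 2*s + 2*sqrt(3/4 - 3*sqrt(2)/8)*atan(sqrt(6)*s/(3*sqrt(2 - sqrt(2)))) + 2*sqrt(3*sqrt(2)/8 + 3/4)*atan(sqrt(6)*s/(3*sqrt(sqrt(2) + 2))) + 1] = log(2*s**4/3 + 4*s**2 + 3)/2 = G'(s).

G(s) = s*log(2*s**4/3 + 4*s**2 + 3)/2 - 2*s + 2*sqrt(3/4 - 3*sqrt(2)/8)*atan(sqrt(6)*s/(3*sqrt(2 - sqrt(2)))) + 2*sqrt(3*sqrt(2)/8 + 3/4)*atan(sqrt(6)*s/(3*sqrt(sqrt(2) + 2))) + 1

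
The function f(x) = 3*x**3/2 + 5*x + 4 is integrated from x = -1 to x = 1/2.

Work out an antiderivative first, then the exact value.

Antiderivative: F(x) = 3*x**4/8 + 5*x**2/2 + 4*x; value = 483/128

The integrand splits into summands that can be handled one at a time.
F(x) = 3*x**4/8 + 5*x**2/2 + 4*x is an antiderivative of f.
Check: d/dx[3*x**4/8 + 5*x**2/2 + 4*x] = 3*x**3/2 + 5*x + 4 = f(x).
F(1/2) = 339/128; F(-1) = -9/8.
Integral = F(1/2) - F(-1) = 483/128.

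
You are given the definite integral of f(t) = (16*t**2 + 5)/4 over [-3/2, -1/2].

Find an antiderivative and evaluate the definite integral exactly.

Since d/dt undoes antidifferentiation here, F'(t) = f(t) is required of F(t).
F(t) = t*(16*t**2 + 15)/12 is an antiderivative of f.
Check: d/dt[t*(16*t**2 + 15)/12] = 4*t**2 + 5/4, which equals f(t).
F(-1/2) = -19/24; F(-3/2) = -51/8.
Integral = F(-1/2) - F(-3/2) = 67/12.

Antiderivative: F(t) = t*(16*t**2 + 15)/12; value = 67/12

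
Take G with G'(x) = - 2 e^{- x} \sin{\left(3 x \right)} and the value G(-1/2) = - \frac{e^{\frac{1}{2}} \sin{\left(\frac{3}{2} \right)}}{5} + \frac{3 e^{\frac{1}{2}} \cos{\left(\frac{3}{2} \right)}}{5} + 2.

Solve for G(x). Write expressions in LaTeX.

Whatever form G(x) takes, its d/dx must return the stated G'(x).
A general antiderivative is \frac{e^{- x} \sin{\left(3 x \right)}}{5} + \frac{3 e^{- x} \cos{\left(3 x \right)}}{5} + C.
The condition gives C = - \frac{e^{\frac{1}{2}} \sin{\left(\frac{3}{2} \right)}}{5} + \frac{3 e^{\frac{1}{2}} \cos{\left(\frac{3}{2} \right)}}{5} + 2 - (- \frac{e^{\frac{1}{2}} \sin{\left(\frac{3}{2} \right)}}{5} + \frac{3 e^{\frac{1}{2}} \cos{\left(\frac{3}{2} \right)}}{5}) = 2.
So G(x) = \frac{\left(10 e^{x} + \sin{\left(3 x \right)} + 3 \cos{\left(3 x \right)}\right) e^{- x}}{5}.
Check: d/dx[\frac{\left(10 e^{x} + \sin{\left(3 x \right)} + 3 \cos{\left(3 x \right)}\right) e^{- x}}{5}] = - 2 e^{- x} \sin{\left(3 x \right)} = G'(x).

G(x) = \frac{\left(10 e^{x} + \sin{\left(3 x \right)} + 3 \cos{\left(3 x \right)}\right) e^{- x}}{5}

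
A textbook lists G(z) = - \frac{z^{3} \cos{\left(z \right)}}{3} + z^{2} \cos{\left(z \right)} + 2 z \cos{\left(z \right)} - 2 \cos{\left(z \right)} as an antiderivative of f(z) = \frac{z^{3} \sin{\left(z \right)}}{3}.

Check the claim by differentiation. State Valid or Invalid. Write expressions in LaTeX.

Invalid: d/dz[G] - f = - z^{2} \sin{\left(z \right)} - z^{2} \cos{\left(z \right)} - 2 z \sin{\left(z \right)} + 2 z \cos{\left(z \right)} + 2 \sin{\left(z \right)} + 2 \cos{\left(z \right)}, which is not 0.

d/dz[G] = \frac{z^{3} \sin{\left(z \right)}}{3} - z^{2} \sin{\left(z \right)} - z^{2} \cos{\left(z \right)} - 2 z \sin{\left(z \right)} + 2 z \cos{\left(z \right)} + 2 \sin{\left(z \right)} + 2 \cos{\left(z \right)}
d/dz[G] - f(z) = - z^{2} \sin{\left(z \right)} - z^{2} \cos{\left(z \right)} - 2 z \sin{\left(z \right)} + 2 z \cos{\left(z \right)} + 2 \sin{\left(z \right)} + 2 \cos{\left(z \right)} != 0.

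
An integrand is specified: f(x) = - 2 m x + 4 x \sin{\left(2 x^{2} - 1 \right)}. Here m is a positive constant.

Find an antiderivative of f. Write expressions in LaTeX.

The integrand splits into summands that can be handled one at a time.
Check: d/dx[- m x^{2} - \cos{\left(2 x^{2} - 1 \right)}] = - 2 m x + 4 x \sin{\left(2 x^{2} - 1 \right)} = f(x).

An antiderivative is F(x) = - m x^{2} - \cos{\left(2 x^{2} - 1 \right)}.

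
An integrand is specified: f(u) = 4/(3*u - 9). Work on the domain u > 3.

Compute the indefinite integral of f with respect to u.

F(u) = 4*log(2*u - 6)/3 + C

Whatever form F(u) takes, F'(u) = f(u) is non-negotiable.
Check: d/du[4*log(2*u - 6)/3] = 4/(3*u - 9) = f(u).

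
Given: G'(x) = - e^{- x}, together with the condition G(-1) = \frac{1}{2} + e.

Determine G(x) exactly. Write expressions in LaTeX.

G(x) = \frac{1}{2} + e^{- x}

Whatever form G(x) takes, its d/dx must return the stated G'(x).
A general antiderivative is e^{- x} + C.
The condition gives C = \frac{1}{2} + e - (e) = \frac{1}{2}.
So G(x) = \frac{1}{2} + e^{- x}.
Check: d/dx[\frac{1}{2} + e^{- x}] = - e^{- x} = G'(x).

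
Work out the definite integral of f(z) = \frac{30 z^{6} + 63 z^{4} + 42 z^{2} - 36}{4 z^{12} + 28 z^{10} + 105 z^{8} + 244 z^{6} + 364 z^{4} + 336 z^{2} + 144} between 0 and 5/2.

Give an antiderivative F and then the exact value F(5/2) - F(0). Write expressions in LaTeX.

Since d/dz undoes antidifferentiation here, F'(z) = f(z) is required of F(z).
F(z) = - \frac{3 z}{\left(2 z^{2} + 3\right) \left(z^{4} + 2 z^{2} + 4\right)} is an antiderivative of f.
Check: d/dz[- \frac{3 z}{\left(2 z^{2} + 3\right) \left(z^{4} + 2 z^{2} + 4\right)}] = \frac{30 z^{6} + 63 z^{4} + 42 z^{2} - 36}{4 z^{12} + 28 z^{10} + 105 z^{8} + 244 z^{6} + 364 z^{4} + 336 z^{2} + 144} = f(z).
F(5/2) = - \frac{240}{27559}; F(0) = 0.
Integral = F(5/2) - F(0) = - \frac{240}{27559}.

Antiderivative: F(z) = - \frac{3 z}{\left(2 z^{2} + 3\right) \left(z^{4} + 2 z^{2} + 4\right)}; value = - \frac{240}{27559}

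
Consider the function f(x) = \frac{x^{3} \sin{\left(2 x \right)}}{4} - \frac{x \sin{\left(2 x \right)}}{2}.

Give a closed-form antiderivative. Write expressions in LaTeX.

Integrate term by term and add the pieces.
Check: d/dx[- \frac{4 x^{3} \cos{\left(2 x \right)} - 6 x^{2} \sin{\left(2 x \right)} - 14 x \cos{\left(2 x \right)} + 7 \sin{\left(2 x \right)}}{32}] = \frac{x^{3} \sin{\left(2 x \right)}}{4} - \frac{x \sin{\left(2 x \right)}}{2} = f(x).

An antiderivative is F(x) = - \frac{4 x^{3} \cos{\left(2 x \right)} - 6 x^{2} \sin{\left(2 x \right)} - 14 x \cos{\left(2 x \right)} + 7 \sin{\left(2 x \right)}}{32}.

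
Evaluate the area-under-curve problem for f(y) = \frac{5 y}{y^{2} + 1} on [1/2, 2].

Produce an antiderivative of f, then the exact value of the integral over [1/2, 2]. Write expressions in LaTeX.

Antiderivative: F(y) = \frac{5 \log{\left(2 y^{2} + 2 \right)}}{2}; value = - \frac{5 \log{\left(\frac{5}{2} \right)}}{2} + \frac{5 \log{\left(10 \right)}}{2}

The substitution u = 2 y^{2} + 2 works: f is exactly (dF/du)*(du/dy) for that inner function.
F(y) = \frac{5 \log{\left(2 y^{2} + 2 \right)}}{2} is an antiderivative of f.
Check: d/dy[\frac{5 \log{\left(2 y^{2} + 2 \right)}}{2}] = \frac{5 y}{y^{2} + 1} = f(y).
F(2) = \frac{5 \log{\left(10 \right)}}{2}; F(1/2) = \frac{5 \log{\left(\frac{5}{2} \right)}}{2}.
Integral = F(2) - F(1/2) = - \frac{5 \log{\left(\frac{5}{2} \right)}}{2} + \frac{5 \log{\left(10 \right)}}{2}.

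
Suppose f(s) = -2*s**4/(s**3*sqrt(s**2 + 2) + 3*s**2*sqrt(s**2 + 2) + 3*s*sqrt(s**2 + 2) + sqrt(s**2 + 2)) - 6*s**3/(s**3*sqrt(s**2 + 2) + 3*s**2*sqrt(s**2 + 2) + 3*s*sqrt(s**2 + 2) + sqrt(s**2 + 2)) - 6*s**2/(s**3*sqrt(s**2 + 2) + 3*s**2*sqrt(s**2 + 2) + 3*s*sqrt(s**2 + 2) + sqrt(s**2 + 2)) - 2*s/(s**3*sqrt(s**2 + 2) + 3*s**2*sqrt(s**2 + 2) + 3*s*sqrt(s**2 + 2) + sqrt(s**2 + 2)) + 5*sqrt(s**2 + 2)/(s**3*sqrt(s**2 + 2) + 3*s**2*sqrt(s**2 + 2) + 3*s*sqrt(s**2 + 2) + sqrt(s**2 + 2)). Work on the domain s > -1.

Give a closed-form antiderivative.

The integrand splits into summands that can be handled one at a time.
Check: d/ds[(-4*(s + 1)**2*sqrt(s**2 + 2) - 5)/(2*(s + 1)**2)] = (-2*s**4 - 6*s**3 - 6*s**2 - 2*s + 5*sqrt(s**2 + 2))/(s**3*sqrt(s**2 + 2) + 3*s**2*sqrt(s**2 + 2) + 3*s*sqrt(s**2 + 2) + sqrt(s**2 + 2)), which equals f(s).

An antiderivative is F(s) = (-4*(s + 1)**2*sqrt(s**2 + 2) - 5)/(2*(s + 1)**2).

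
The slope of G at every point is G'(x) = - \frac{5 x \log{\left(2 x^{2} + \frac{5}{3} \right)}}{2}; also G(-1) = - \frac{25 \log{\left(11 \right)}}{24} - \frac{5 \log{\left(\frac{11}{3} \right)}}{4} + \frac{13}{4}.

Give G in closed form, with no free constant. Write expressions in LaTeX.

G(x) = \frac{- 30 x^{2} \log{\left(2 x^{2} + \frac{5}{3} \right)} + 30 x^{2} - 25 \log{\left(6 x^{2} + 5 \right)} + 48}{24}

A first test for any G(x): its x-derivative must equal the given G'(x).
A general antiderivative is - \frac{5 x^{2} \log{\left(2 x^{2} + \frac{5}{3} \right)}}{4} + \frac{5 x^{2}}{4} - \frac{25 \log{\left(6 x^{2} + 5 \right)}}{24} + C.
The condition gives C = - \frac{25 \log{\left(11 \right)}}{24} - \frac{5 \log{\left(\frac{11}{3} \right)}}{4} + \frac{13}{4} - (- \frac{25 \log{\left(11 \right)}}{24} - \frac{5 \log{\left(\frac{11}{3} \right)}}{4} + \frac{5}{4}) = 2.
So G(x) = \frac{- 30 x^{2} \log{\left(2 x^{2} + \frac{5}{3} \right)} + 30 x^{2} - 25 \log{\left(6 x^{2} + 5 \right)} + 48}{24}.
Check: d/dx[\frac{- 30 x^{2} \log{\left(2 x^{2} + \frac{5}{3} \right)} + 30 x^{2} - 25 \log{\left(6 x^{2} + 5 \right)} + 48}{24}] = - \frac{5 x \log{\left(2 x^{2} + \frac{5}{3} \right)}}{2} = G'(x).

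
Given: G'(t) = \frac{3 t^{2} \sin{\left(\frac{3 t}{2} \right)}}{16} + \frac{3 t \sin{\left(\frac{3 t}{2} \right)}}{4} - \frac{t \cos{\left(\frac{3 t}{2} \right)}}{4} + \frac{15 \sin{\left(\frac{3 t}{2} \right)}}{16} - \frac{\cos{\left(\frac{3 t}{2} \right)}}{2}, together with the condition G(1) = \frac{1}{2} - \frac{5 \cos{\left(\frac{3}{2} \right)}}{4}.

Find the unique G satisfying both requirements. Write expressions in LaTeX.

G'(t) has the shape u'v + uv' for u = - \frac{t^{2}}{8} - \frac{t}{2} - \frac{5}{8} and v = \cos{\left(\frac{3 t}{2} \right)} — it is the derivative of the product u*v.
A general antiderivative is \frac{\left(- \frac{t^{2}}{4} - t - \frac{5}{4}\right) \cos{\left(\frac{3 t}{2} \right)}}{2} + C.
The condition gives C = \frac{1}{2} - \frac{5 \cos{\left(\frac{3}{2} \right)}}{4} - (- \frac{5 \cos{\left(\frac{3}{2} \right)}}{4}) = \frac{1}{2}.
So G(t) = - \frac{t^{2} \cos{\left(\frac{3 t}{2} \right)} + 4 t \cos{\left(\frac{3 t}{2} \right)} + 5 \cos{\left(\frac{3 t}{2} \right)} - 4}{8}.
Check: d/dt[- \frac{t^{2} \cos{\left(\frac{3 t}{2} \right)} + 4 t \cos{\left(\frac{3 t}{2} \right)} + 5 \cos{\left(\frac{3 t}{2} \right)} - 4}{8}] = \frac{3 t^{2} \sin{\left(\frac{3 t}{2} \right)}}{16} + \frac{3 t \sin{\left(\frac{3 t}{2} \right)}}{4} - \frac{t \cos{\left(\frac{3 t}{2} \right)}}{4} + \frac{15 \sin{\left(\frac{3 t}{2} \right)}}{16} - \frac{\cos{\left(\frac{3 t}{2} \right)}}{2} = G'(t).

G(t) = - \frac{t^{2} \cos{\left(\frac{3 t}{2} \right)} + 4 t \cos{\left(\frac{3 t}{2} \right)} + 5 \cos{\left(\frac{3 t}{2} \right)} - 4}{8}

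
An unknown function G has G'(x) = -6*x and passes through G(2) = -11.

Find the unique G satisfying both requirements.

Any candidate G(x) must reproduce the stated G'(x) exactly.
A general antiderivative is 1 - 3*x**2 + C.
The condition gives C = -11 - (-11) = 0.
So G(x) = 1 - 3*x**2.
Check: d/dx[1 - 3*x**2] = -6*x = G'(x).

G(x) = 1 - 3*x**2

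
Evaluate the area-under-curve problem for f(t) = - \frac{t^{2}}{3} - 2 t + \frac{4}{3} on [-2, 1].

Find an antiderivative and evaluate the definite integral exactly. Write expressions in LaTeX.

The integrand splits into summands that can be handled one at a time.
F(t) = - \frac{t^{3}}{9} - t^{2} + \frac{4 t}{3} is an antiderivative of f.
Check: d/dt[- \frac{t^{3}}{9} - t^{2} + \frac{4 t}{3}] = - \frac{t^{2}}{3} - 2 t + \frac{4}{3} = f(t).
F(1) = \frac{2}{9}; F(-2) = - \frac{52}{9}.
Integral = F(1) - F(-2) = 6.

Antiderivative: F(t) = - \frac{t^{3}}{9} - t^{2} + \frac{4 t}{3}; value = 6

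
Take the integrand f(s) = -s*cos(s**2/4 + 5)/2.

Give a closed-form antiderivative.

The substitution u = s**2/4 + 5 works: f is exactly (dF/du)*(du/ds) for that inner function.
Check: d/ds[-sin(s**2/4 + 5)] = -s*cos(s**2/4 + 5)/2 = f(s).

An antiderivative is F(s) = -sin(s**2/4 + 5).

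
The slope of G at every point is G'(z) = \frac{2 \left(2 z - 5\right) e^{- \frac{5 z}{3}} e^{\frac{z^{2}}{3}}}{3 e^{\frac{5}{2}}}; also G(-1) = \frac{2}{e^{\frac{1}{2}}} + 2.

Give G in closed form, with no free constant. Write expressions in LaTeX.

G(z) = 2 \left(1 + \frac{e^{- \frac{5 z}{3}} e^{\frac{z^{2}}{3}}}{e^{\frac{5}{2}}}\right)

The substitution u = \frac{z^{2}}{3} - \frac{5 z}{3} - \frac{5}{2} works: G'(z) is exactly (dG/du)*(du/dz) for that inner function.
A general antiderivative is 2 e^{\frac{z^{2}}{3} - \frac{5 z}{3} - \frac{5}{2}} + C.
The condition gives C = \frac{2}{e^{\frac{1}{2}}} + 2 - (\frac{2}{e^{\frac{1}{2}}}) = 2.
So G(z) = 2 \left(1 + \frac{e^{- \frac{5 z}{3}} e^{\frac{z^{2}}{3}}}{e^{\frac{5}{2}}}\right).
Check: d/dz[2 \left(1 + \frac{e^{- \frac{5 z}{3}} e^{\frac{z^{2}}{3}}}{e^{\frac{5}{2}}}\right)] = \frac{\left(4 z e^{\frac{z^{2}}{3}} - 10 e^{\frac{z^{2}}{3}}\right) e^{- \frac{5 z}{3}}}{3 e^{\frac{5}{2}}}, which equals G'(z).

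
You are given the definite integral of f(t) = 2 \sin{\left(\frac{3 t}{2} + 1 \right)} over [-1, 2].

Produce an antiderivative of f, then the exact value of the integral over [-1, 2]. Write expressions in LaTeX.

Antiderivative: F(t) = - \frac{4 \cos{\left(\frac{3 t}{2} + 1 \right)}}{3}; value = - \frac{4 \cos{\left(4 \right)}}{3} + \frac{4 \cos{\left(\frac{1}{2} \right)}}{3}

Since d/dt undoes antidifferentiation here, F'(t) = f(t) is required of F(t).
F(t) = - \frac{4 \cos{\left(\frac{3 t}{2} + 1 \right)}}{3} is an antiderivative of f.
Check: d/dt[- \frac{4 \cos{\left(\frac{3 t}{2} + 1 \right)}}{3}] = 2 \sin{\left(\frac{3 t}{2} + 1 \right)} = f(t).
F(2) = - \frac{4 \cos{\left(4 \right)}}{3}; F(-1) = - \frac{4 \cos{\left(\frac{1}{2} \right)}}{3}.
Integral = F(2) - F(-1) = - \frac{4 \cos{\left(4 \right)}}{3} + \frac{4 \cos{\left(\frac{1}{2} \right)}}{3}.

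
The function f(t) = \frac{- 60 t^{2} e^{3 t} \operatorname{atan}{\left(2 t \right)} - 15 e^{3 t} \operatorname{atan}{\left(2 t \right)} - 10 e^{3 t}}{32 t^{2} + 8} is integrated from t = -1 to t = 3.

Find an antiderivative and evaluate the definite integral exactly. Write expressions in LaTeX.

f has the shape u'v + uv' for u = - \frac{5 \operatorname{atan}{\left(2 t \right)}}{8} and v = e^{3 t} — it is the derivative of the product u*v.
F(t) = - \frac{5 e^{3 t} \operatorname{atan}{\left(2 t \right)}}{8} is an antiderivative of f.
Check: d/dt[- \frac{5 e^{3 t} \operatorname{atan}{\left(2 t \right)}}{8}] = \frac{- 60 t^{2} e^{3 t} \operatorname{atan}{\left(2 t \right)} - 15 e^{3 t} \operatorname{atan}{\left(2 t \right)} - 10 e^{3 t}}{32 t^{2} + 8} = f(t).
F(3) = - \frac{5 e^{9} \operatorname{atan}{\left(6 \right)}}{8}; F(-1) = \frac{5 \operatorname{atan}{\left(2 \right)}}{8 e^{3}}.
Integral = F(3) - F(-1) = - \frac{5 e^{9} \operatorname{atan}{\left(6 \right)}}{8} - \frac{5 \operatorname{atan}{\left(2 \right)}}{8 e^{3}}.

Antiderivative: F(t) = - \frac{5 e^{3 t} \operatorname{atan}{\left(2 t \right)}}{8}; value = - \frac{5 e^{9} \operatorname{atan}{\left(6 \right)}}{8} - \frac{5 \operatorname{atan}{\left(2 \right)}}{8 e^{3}}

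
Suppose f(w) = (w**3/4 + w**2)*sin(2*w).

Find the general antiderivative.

Check any antiderivative F(w) by computing F'(w) and comparing it with f(w).
Check: d/dw[-w**3*cos(2*w)/8 + 3*w**2*sin(2*w)/16 - w**2*cos(2*w)/2 + w*sin(2*w)/2 + 3*w*cos(2*w)/16 - 3*sin(2*w)/32 + cos(2*w)/4] = w**3*sin(2*w)/4 + w**2*sin(2*w), which equals f(w).

F(w) = -w**3*cos(2*w)/8 + 3*w**2*sin(2*w)/16 - w**2*cos(2*w)/2 + w*sin(2*w)/2 + 3*w*cos(2*w)/16 - 3*sin(2*w)/32 + cos(2*w)/4 + C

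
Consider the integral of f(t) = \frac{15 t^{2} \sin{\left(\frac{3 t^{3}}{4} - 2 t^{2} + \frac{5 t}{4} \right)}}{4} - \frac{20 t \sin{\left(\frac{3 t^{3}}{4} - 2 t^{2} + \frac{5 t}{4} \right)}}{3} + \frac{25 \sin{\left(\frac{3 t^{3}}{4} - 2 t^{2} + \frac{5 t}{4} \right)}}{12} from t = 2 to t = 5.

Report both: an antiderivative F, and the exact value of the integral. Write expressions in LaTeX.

Antiderivative: F(t) = - \frac{5 \cos{\left(\frac{3 t^{3}}{4} - 2 t^{2} + \frac{5 t}{4} \right)}}{3}; value = - \frac{5 \cos{\left(50 \right)}}{3} + \frac{5 \cos{\left(\frac{1}{2} \right)}}{3}

f matches the chain-rule pattern g'(h)*h' with inner function h(t) = \frac{3 t^{3}}{4} - 2 t^{2} + \frac{5 t}{4}; substituting u = h(t) collapses the integral.
F(t) = - \frac{5 \cos{\left(\frac{3 t^{3}}{4} - 2 t^{2} + \frac{5 t}{4} \right)}}{3} is an antiderivative of f.
Check: d/dt[- \frac{5 \cos{\left(\frac{3 t^{3}}{4} - 2 t^{2} + \frac{5 t}{4} \right)}}{3}] = \frac{15 t^{2} \sin{\left(\frac{3 t^{3}}{4} - 2 t^{2} + \frac{5 t}{4} \right)}}{4} - \frac{20 t \sin{\left(\frac{3 t^{3}}{4} - 2 t^{2} + \frac{5 t}{4} \right)}}{3} + \frac{25 \sin{\left(\frac{3 t^{3}}{4} - 2 t^{2} + \frac{5 t}{4} \right)}}{12} = f(t).
F(5) = - \frac{5 \cos{\left(50 \right)}}{3}; F(2) = - \frac{5 \cos{\left(\frac{1}{2} \right)}}{3}.
Integral = F(5) - F(2) = - \frac{5 \cos{\left(50 \right)}}{3} + \frac{5 \cos{\left(\frac{1}{2} \right)}}{3}.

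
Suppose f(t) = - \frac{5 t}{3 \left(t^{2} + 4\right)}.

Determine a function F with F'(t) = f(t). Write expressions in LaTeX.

An antiderivative is F(t) = - \frac{5 \log{\left(t^{2} + 4 \right)}}{6}.

The substitution u = t^{2} + 4 works: f is exactly (dF/du)*(du/dt) for that inner function.
Check: d/dt[- \frac{5 \log{\left(t^{2} + 4 \right)}}{6}] = - \frac{5 t}{3 t^{2} + 12}, which equals f(t).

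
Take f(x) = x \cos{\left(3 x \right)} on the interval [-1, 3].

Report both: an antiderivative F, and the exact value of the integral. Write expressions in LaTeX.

Antiderivative: F(x) = \frac{x \sin{\left(3 x \right)}}{3} + \frac{\cos{\left(3 x \right)}}{9}; value = \frac{\cos{\left(9 \right)}}{9} - \frac{\sin{\left(3 \right)}}{3} - \frac{\cos{\left(3 \right)}}{9} + \sin{\left(9 \right)}

For F(x) to be correct the identity F'(x) - f(x) = 0 must hold.
F(x) = \frac{x \sin{\left(3 x \right)}}{3} + \frac{\cos{\left(3 x \right)}}{9} is an antiderivative of f.
Check: d/dx[\frac{x \sin{\left(3 x \right)}}{3} + \frac{\cos{\left(3 x \right)}}{9}] = x \cos{\left(3 x \right)} = f(x).
F(3) = \frac{\cos{\left(9 \right)}}{9} + \sin{\left(9 \right)}; F(-1) = \frac{\cos{\left(3 \right)}}{9} + \frac{\sin{\left(3 \right)}}{3}.
Integral = F(3) - F(-1) = \frac{\cos{\left(9 \right)}}{9} - \frac{\sin{\left(3 \right)}}{3} - \frac{\cos{\left(3 \right)}}{9} + \sin{\left(9 \right)}.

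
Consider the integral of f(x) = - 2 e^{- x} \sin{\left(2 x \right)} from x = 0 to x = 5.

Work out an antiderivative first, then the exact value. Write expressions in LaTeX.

Any candidate F(x) must reproduce f(x) exactly when differentiated.
F(x) = \frac{2 \left(\sin{\left(2 x \right)} + 2 \cos{\left(2 x \right)}\right) e^{- x}}{5} is an antiderivative of f.
Check: d/dx[\frac{2 \left(\sin{\left(2 x \right)} + 2 \cos{\left(2 x \right)}\right) e^{- x}}{5}] = - 2 e^{- x} \sin{\left(2 x \right)} = f(x).
F(5) = \frac{4 \cos{\left(10 \right)}}{5 e^{5}} + \frac{2 \sin{\left(10 \right)}}{5 e^{5}}; F(0) = \frac{4}{5}.
Integral = F(5) - F(0) = - \frac{4}{5} + \frac{4 \cos{\left(10 \right)}}{5 e^{5}} + \frac{2 \sin{\left(10 \right)}}{5 e^{5}}.

Antiderivative: F(x) = \frac{2 \left(\sin{\left(2 x \right)} + 2 \cos{\left(2 x \right)}\right) e^{- x}}{5}; value = - \frac{4}{5} + \frac{4 \cos{\left(10 \right)}}{5 e^{5}} + \frac{2 \sin{\left(10 \right)}}{5 e^{5}}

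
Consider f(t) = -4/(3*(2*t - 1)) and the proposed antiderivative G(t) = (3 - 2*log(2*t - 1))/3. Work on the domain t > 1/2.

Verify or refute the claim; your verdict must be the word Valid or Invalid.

d/dt[G] = -4/(6*t - 3)
This equals f(t) exactly, so the claim holds.

Valid: G'(t) = f(t).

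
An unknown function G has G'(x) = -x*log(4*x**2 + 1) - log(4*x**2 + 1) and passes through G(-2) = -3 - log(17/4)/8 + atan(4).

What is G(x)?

G(x) = (4*x**2 + 4*x*(-x - 2)*log(4*x**2 + 1) + 16*x - log(x**2 + 1/4) - 8*atan(2*x) - 8)/8

The integrand splits into summands that can be handled one at a time.
A general antiderivative is x**2/2 + 2*x + (-x**2/2 - x)*log(4*x**2 + 1) - log(x**2 + 1/4)/8 - atan(2*x) + C.
The condition gives C = -3 - log(17/4)/8 + atan(4) - (-2 - log(17/4)/8 + atan(4)) = -1.
So G(x) = (4*x**2 + 4*x*(-x - 2)*log(4*x**2 + 1) + 16*x - log(x**2 + 1/4) - 8*atan(2*x) - 8)/8.
Check: d/dx[(4*x**2 + 4*x*(-x - 2)*log(4*x**2 + 1) + 16*x - log(x**2 + 1/4) - 8*atan(2*x) - 8)/8] = -x*log(4*x**2 + 1) - log(4*x**2 + 1) = G'(x).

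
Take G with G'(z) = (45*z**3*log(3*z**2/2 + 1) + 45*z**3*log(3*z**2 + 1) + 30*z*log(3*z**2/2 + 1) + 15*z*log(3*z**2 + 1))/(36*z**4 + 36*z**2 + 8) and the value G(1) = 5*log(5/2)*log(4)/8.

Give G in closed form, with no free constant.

G(z) = 5*log(3*z**2/2 + 1)*log(3*z**2 + 1)/8

G'(z) has the shape u'v + uv' for u = 5*log(3*z**2 + 1)/8 and v = log(3*z**2/2 + 1) — it is the derivative of the product u*v.
A general antiderivative is 5*log(3*z**2/2 + 1)*log(3*z**2 + 1)/8 + C.
The condition gives C = 5*log(5/2)*log(4)/8 - (5*log(5/2)*log(4)/8) = 0.
So G(z) = 5*log(3*z**2/2 + 1)*log(3*z**2 + 1)/8.
Check: d/dz[5*log(3*z**2/2 + 1)*log(3*z**2 + 1)/8] = (45*z**3*log(3*z**2/2 + 1) + 45*z**3*log(3*z**2 + 1) + 30*z*log(3*z**2/2 + 1) + 15*z*log(3*z**2 + 1))/(36*z**4 + 36*z**2 + 8) = G'(z).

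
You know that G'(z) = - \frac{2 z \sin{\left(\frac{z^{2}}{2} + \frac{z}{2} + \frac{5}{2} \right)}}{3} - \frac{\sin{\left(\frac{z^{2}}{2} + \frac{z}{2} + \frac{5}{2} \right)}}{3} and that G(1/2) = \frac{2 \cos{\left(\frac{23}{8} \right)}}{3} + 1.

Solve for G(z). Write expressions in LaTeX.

The substitution u = \frac{z^{2}}{2} + \frac{z}{2} + \frac{5}{2} works: G'(z) is exactly (dG/du)*(du/dz) for that inner function.
A general antiderivative is \frac{2 \cos{\left(\frac{z^{2}}{2} + \frac{z}{2} + \frac{5}{2} \right)}}{3} + C.
The condition gives C = \frac{2 \cos{\left(\frac{23}{8} \right)}}{3} + 1 - (\frac{2 \cos{\left(\frac{23}{8} \right)}}{3}) = 1.
So G(z) = \frac{2 \cos{\left(\frac{z^{2}}{2} + \frac{z}{2} + \frac{5}{2} \right)}}{3} + 1.
Check: d/dz[\frac{2 \cos{\left(\frac{z^{2}}{2} + \frac{z}{2} + \frac{5}{2} \right)}}{3} + 1] = - \frac{2 z \sin{\left(\frac{z^{2}}{2} + \frac{z}{2} + \frac{5}{2} \right)}}{3} - \frac{\sin{\left(\frac{z^{2}}{2} + \frac{z}{2} + \frac{5}{2} \right)}}{3} = G'(z).

G(z) = \frac{2 \cos{\left(\frac{z^{2}}{2} + \frac{z}{2} + \frac{5}{2} \right)}}{3} + 1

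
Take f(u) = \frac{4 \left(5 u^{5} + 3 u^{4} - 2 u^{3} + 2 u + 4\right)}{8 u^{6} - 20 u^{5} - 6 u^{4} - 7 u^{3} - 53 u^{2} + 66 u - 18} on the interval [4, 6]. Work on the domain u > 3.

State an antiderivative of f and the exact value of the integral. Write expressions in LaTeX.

Antiderivative: F(u) = \frac{5656 \log{\left(u - 3 \right)}}{2475} - \frac{2273 \log{\left(u - \frac{1}{2} \right)}}{64800} + \frac{481 \log{\left(u + \frac{3}{2} \right)}}{4896} + \frac{1148 \log{\left(u^{2} + 2 \right)}}{15147} + \frac{9736 \sqrt{2} \operatorname{atan}{\left(\frac{\sqrt{2} u}{2} \right)}}{15147} + \frac{163}{720 u - 360}; value = - \frac{9736 \sqrt{2} \operatorname{atan}{\left(2 \sqrt{2} \right)}}{15147} - \frac{73433 \log{\left(\frac{11}{2} \right)}}{550800} - \frac{1148 \log{\left(18 \right)}}{15147} - \frac{163}{6930} + \frac{2273 \log{\left(\frac{7}{2} \right)}}{64800} + \frac{481 \log{\left(\frac{15}{2} \right)}}{4896} + \frac{1148 \log{\left(38 \right)}}{15147} + \frac{9736 \sqrt{2} \operatorname{atan}{\left(3 \sqrt{2} \right)}}{15147} + \frac{5656 \log{\left(3 \right)}}{2475}

The denominator factors as \left(u - 3\right) \left(2 u - 1\right)^{2} \left(2 u + 3\right) \left(u^{2} + 2\right); partial fractions split f into directly integrable pieces: \frac{8 \left(287 u + 2434\right)}{15147 \left(u^{2} + 2\right)} + \frac{481}{2448 \left(2 u + 3\right)} - \frac{2273}{32400 \left(2 u - 1\right)} - \frac{163}{180 \left(2 u - 1\right)^{2}} + \frac{5656}{2475 \left(u - 3\right)}.
F(u) = \frac{5656 \log{\left(u - 3 \right)}}{2475} - \frac{2273 \log{\left(u - \frac{1}{2} \right)}}{64800} + \frac{481 \log{\left(u + \frac{3}{2} \right)}}{4896} + \frac{1148 \log{\left(u^{2} + 2 \right)}}{15147} + \frac{9736 \sqrt{2} \operatorname{atan}{\left(\frac{\sqrt{2} u}{2} \right)}}{15147} + \frac{163}{720 u - 360} is an antiderivative of f.
Check: d/du[\frac{5656 \log{\left(u - 3 \right)}}{2475} - \frac{2273 \log{\left(u - \frac{1}{2} \right)}}{64800} + \frac{481 \log{\left(u + \frac{3}{2} \right)}}{4896} + \frac{1148 \log{\left(u^{2} + 2 \right)}}{15147} + \frac{9736 \sqrt{2} \operatorname{atan}{\left(\frac{\sqrt{2} u}{2} \right)}}{15147} + \frac{163}{720 u - 360}] = \frac{20 u^{5} + 12 u^{4} - 8 u^{3} + 8 u + 16}{8 u^{6} - 20 u^{5} - 6 u^{4} - 7 u^{3} - 53 u^{2} + 66 u - 18}, which equals f(u).
F(6) = - \frac{2273 \log{\left(\frac{11}{2} \right)}}{64800} + \frac{163}{3960} + \frac{481 \log{\left(\frac{15}{2} \right)}}{4896} + \frac{1148 \log{\left(38 \right)}}{15147} + \frac{9736 \sqrt{2} \operatorname{atan}{\left(3 \sqrt{2} \right)}}{15147} + \frac{5656 \log{\left(3 \right)}}{2475}; F(4) = - \frac{2273 \log{\left(\frac{7}{2} \right)}}{64800} + \frac{163}{2520} + \frac{481 \log{\left(\frac{11}{2} \right)}}{4896} + \frac{1148 \log{\left(18 \right)}}{15147} + \frac{9736 \sqrt{2} \operatorname{atan}{\left(2 \sqrt{2} \right)}}{15147}.
Integral = F(6) - F(4) = - \frac{9736 \sqrt{2} \operatorname{atan}{\left(2 \sqrt{2} \right)}}{15147} - \frac{73433 \log{\left(\frac{11}{2} \right)}}{550800} - \frac{1148 \log{\left(18 \right)}}{15147} - \frac{163}{6930} + \frac{2273 \log{\left(\frac{7}{2} \right)}}{64800} + \frac{481 \log{\left(\frac{15}{2} \right)}}{4896} + \frac{1148 \log{\left(38 \right)}}{15147} + \frac{9736 \sqrt{2} \operatorname{atan}{\left(3 \sqrt{2} \right)}}{15147} + \frac{5656 \log{\left(3 \right)}}{2475}.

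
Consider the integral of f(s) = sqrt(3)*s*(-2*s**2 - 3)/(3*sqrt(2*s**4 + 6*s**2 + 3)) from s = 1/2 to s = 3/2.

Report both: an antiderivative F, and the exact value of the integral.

The substitution u = 2*s**4/3 + 2*s**2 + 1 works: f is exactly (dF/du)*(du/ds) for that inner function.
F(s) = -sqrt(2*s**4/3 + 2*s**2 + 1)/2 is an antiderivative of f.
Check: d/ds[-sqrt(2*s**4/3 + 2*s**2 + 1)/2] = (-2*sqrt(3)*s**3 - 3*sqrt(3)*s)/(3*sqrt(2*s**4 + 6*s**2 + 3)), which equals f(s).
F(3/2) = -sqrt(142)/8; F(1/2) = -sqrt(222)/24.
Integral = F(3/2) - F(1/2) = -sqrt(142)/8 + sqrt(222)/24.

Antiderivative: F(s) = -sqrt(2*s**4/3 + 2*s**2 + 1)/2; value = -sqrt(142)/8 + sqrt(222)/24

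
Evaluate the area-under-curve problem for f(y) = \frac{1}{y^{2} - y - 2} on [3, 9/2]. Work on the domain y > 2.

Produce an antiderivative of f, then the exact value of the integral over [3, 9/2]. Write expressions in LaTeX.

Factor the denominator (\left(y - 2\right) \left(y + 1\right)) and decompose: f = - \frac{1}{3 \left(y + 1\right)} + \frac{1}{3 \left(y - 2\right)}; each piece integrates to a log, atan, or power term.
F(y) = - \frac{- \log{\left(y - 2 \right)} + \log{\left(y + 1 \right)}}{3} is an antiderivative of f.
Check: d/dy[- \frac{- \log{\left(y - 2 \right)} + \log{\left(y + 1 \right)}}{3}] = \frac{1}{y^{2} - y - 2} = f(y).
F(9/2) = - \frac{\log{\left(\frac{11}{2} \right)}}{3} + \frac{\log{\left(\frac{5}{2} \right)}}{3}; F(3) = - \frac{\log{\left(4 \right)}}{3}.
Integral = F(9/2) - F(3) = - \frac{\log{\left(\frac{11}{2} \right)}}{3} + \frac{\log{\left(\frac{5}{2} \right)}}{3} + \frac{\log{\left(4 \right)}}{3}.

Antiderivative: F(y) = - \frac{- \log{\left(y - 2 \right)} + \log{\left(y + 1 \right)}}{3}; value = - \frac{\log{\left(\frac{11}{2} \right)}}{3} + \frac{\log{\left(\frac{5}{2} \right)}}{3} + \frac{\log{\left(4 \right)}}{3}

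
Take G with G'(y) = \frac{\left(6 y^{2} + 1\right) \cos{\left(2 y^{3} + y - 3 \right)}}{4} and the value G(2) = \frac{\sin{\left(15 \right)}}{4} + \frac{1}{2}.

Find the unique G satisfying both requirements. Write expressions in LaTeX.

G(y) = \frac{\sin{\left(2 y^{3} + y - 3 \right)}}{4} + \frac{1}{2}

The substitution u = 2 y^{3} + y - 3 works: G'(y) is exactly (dG/du)*(du/dy) for that inner function.
A general antiderivative is \frac{\sin{\left(2 y^{3} + y - 3 \right)}}{4} + C.
The condition gives C = \frac{\sin{\left(15 \right)}}{4} + \frac{1}{2} - (\frac{\sin{\left(15 \right)}}{4}) = \frac{1}{2}.
So G(y) = \frac{\sin{\left(2 y^{3} + y - 3 \right)}}{4} + \frac{1}{2}.
Check: d/dy[\frac{\sin{\left(2 y^{3} + y - 3 \right)}}{4} + \frac{1}{2}] = \frac{3 y^{2} \cos{\left(2 y^{3} + y - 3 \right)}}{2} + \frac{\cos{\left(2 y^{3} + y - 3 \right)}}{4}, which equals G'(y).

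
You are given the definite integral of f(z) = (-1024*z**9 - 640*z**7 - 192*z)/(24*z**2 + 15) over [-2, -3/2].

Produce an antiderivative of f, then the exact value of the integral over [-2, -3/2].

Since d/dz undoes antidifferentiation here, F'(z) = f(z) is required of F(z).
F(z) = -16*z**8/3 - 4*log(4*z**2 + 5/2) is an antiderivative of f.
Check: d/dz[-16*z**8/3 - 4*log(4*z**2 + 5/2)] = (-1024*z**9 - 640*z**7 - 192*z)/(24*z**2 + 15) = f(z).
F(-3/2) = -2187/16 - 4*log(23/2); F(-2) = -4096/3 - 4*log(37/2).
Integral = F(-3/2) - F(-2) = -4*log(23/2) + 4*log(37/2) + 58975/48.

Antiderivative: F(z) = -16*z**8/3 - 4*log(4*z**2 + 5/2); value = -4*log(23/2) + 4*log(37/2) + 58975/48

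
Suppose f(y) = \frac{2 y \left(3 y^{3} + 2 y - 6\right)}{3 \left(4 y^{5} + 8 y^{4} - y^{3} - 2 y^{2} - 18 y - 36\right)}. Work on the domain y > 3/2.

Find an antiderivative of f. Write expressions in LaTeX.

The denominator factors as 3 \left(y + 2\right) \left(2 y - 3\right) \left(2 y + 3\right) \left(y^{2} + 2\right); partial fractions split f into directly integrable pieces: \frac{4 \left(5 y - 1\right)}{153 \left(y^{2} + 2\right)} - \frac{3}{2 \left(2 y + 3\right)} + \frac{19}{238 \left(2 y - 3\right)} + \frac{68}{63 \left(y + 2\right)}.
Check: d/dy[\frac{19 \log{\left(y - \frac{3}{2} \right)}}{476} - \frac{3 \log{\left(y + \frac{3}{2} \right)}}{4} + \frac{68 \log{\left(y + 2 \right)}}{63} + \frac{10 \log{\left(y^{2} + 2 \right)}}{153} - \frac{2 \sqrt{2} \operatorname{atan}{\left(\frac{\sqrt{2} y}{2} \right)}}{153}] = \frac{6 y^{4} + 4 y^{2} - 12 y}{12 y^{5} + 24 y^{4} - 3 y^{3} - 6 y^{2} - 54 y - 108}, which equals f(y).

An antiderivative is F(y) = \frac{19 \log{\left(y - \frac{3}{2} \right)}}{476} - \frac{3 \log{\left(y + \frac{3}{2} \right)}}{4} + \frac{68 \log{\left(y + 2 \right)}}{63} + \frac{10 \log{\left(y^{2} + 2 \right)}}{153} - \frac{2 \sqrt{2} \operatorname{atan}{\left(\frac{\sqrt{2} y}{2} \right)}}{153}.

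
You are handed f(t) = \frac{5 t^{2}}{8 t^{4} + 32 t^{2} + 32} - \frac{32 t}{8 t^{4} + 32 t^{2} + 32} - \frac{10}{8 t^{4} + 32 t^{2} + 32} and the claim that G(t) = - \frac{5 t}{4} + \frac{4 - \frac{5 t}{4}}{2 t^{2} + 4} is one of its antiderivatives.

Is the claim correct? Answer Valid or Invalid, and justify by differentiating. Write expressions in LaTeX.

d/dt[G] = \frac{- 10 t^{4} - 35 t^{2} - 32 t - 50}{8 t^{4} + 32 t^{2} + 32}
d/dt[G] - f(t) = - \frac{5}{4} != 0.

Invalid: d/dt[G] - f = - \frac{5}{4}, which is not 0.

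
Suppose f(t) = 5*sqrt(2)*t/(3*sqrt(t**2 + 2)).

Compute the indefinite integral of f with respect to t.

f matches the chain-rule pattern g'(h)*h' with inner function h(t) = 2*t**2 + 4; substituting u = h(t) collapses the integral.
Check: d/dt[5*sqrt(2*t**2 + 4)/3] = 5*sqrt(2)*t/(3*sqrt(t**2 + 2)) = f(t).

F(t) = 5*sqrt(2*t**2 + 4)/3 + C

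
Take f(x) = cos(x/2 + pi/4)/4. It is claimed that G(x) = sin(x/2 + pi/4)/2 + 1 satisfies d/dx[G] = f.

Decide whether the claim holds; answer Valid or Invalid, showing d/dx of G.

Valid: G'(x) = f(x).

d/dx[G] = cos(x/2 + pi/4)/4
This equals f(x) exactly, so the claim holds.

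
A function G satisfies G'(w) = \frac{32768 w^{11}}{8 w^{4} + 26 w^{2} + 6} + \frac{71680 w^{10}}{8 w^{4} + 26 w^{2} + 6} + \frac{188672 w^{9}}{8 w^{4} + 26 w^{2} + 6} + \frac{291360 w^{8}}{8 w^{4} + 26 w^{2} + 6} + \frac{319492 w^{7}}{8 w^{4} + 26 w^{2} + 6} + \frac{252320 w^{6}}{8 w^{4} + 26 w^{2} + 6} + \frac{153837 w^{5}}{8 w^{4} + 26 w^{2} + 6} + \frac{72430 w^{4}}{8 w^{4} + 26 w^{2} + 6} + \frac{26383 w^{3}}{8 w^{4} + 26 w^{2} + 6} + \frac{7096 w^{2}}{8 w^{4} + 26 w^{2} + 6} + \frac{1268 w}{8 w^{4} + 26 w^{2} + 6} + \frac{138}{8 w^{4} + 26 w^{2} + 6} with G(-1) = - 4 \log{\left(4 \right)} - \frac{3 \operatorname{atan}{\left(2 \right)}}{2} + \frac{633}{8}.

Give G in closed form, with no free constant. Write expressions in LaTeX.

The integrand splits into summands that can be handled one at a time.
A general antiderivative is 2 \left(4 w^{2} + \frac{5 w}{2} + 1\right)^{4} - 4 \log{\left(w^{2} + 3 \right)} + \frac{3 \operatorname{atan}{\left(2 w \right)}}{2} + C.
The condition gives C = - 4 \log{\left(4 \right)} - \frac{3 \operatorname{atan}{\left(2 \right)}}{2} + \frac{633}{8} - (- 4 \log{\left(4 \right)} - \frac{3 \operatorname{atan}{\left(2 \right)}}{2} + \frac{625}{8}) = 1.
So G(w) = \frac{\left(8 w^{2} + 5 w + 2\right)^{4} - 32 \log{\left(w^{2} + 3 \right)} + 12 \operatorname{atan}{\left(2 w \right)} + 8}{8}.
Check: d/dw[\frac{\left(8 w^{2} + 5 w + 2\right)^{4} - 32 \log{\left(w^{2} + 3 \right)} + 12 \operatorname{atan}{\left(2 w \right)} + 8}{8}] = \frac{32768 w^{11} + 71680 w^{10} + 188672 w^{9} + 291360 w^{8} + 319492 w^{7} + 252320 w^{6} + 153837 w^{5} + 72430 w^{4} + 26383 w^{3} + 7096 w^{2} + 1268 w + 138}{8 w^{4} + 26 w^{2} + 6}, which equals G'(w).

G(w) = \frac{\left(8 w^{2} + 5 w + 2\right)^{4} - 32 \log{\left(w^{2} + 3 \right)} + 12 \operatorname{atan}{\left(2 w \right)} + 8}{8}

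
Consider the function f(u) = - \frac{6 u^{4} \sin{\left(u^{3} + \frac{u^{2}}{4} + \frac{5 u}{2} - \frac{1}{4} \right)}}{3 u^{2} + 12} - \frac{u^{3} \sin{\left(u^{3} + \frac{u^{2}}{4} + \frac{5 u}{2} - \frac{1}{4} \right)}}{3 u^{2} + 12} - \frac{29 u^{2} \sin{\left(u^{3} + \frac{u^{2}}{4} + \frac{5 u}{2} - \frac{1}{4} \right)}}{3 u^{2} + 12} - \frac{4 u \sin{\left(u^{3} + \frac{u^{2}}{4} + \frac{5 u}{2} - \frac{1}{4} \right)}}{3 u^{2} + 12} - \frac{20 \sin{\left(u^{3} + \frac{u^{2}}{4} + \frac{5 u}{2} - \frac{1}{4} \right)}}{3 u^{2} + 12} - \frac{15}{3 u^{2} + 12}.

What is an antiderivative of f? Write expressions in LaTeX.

An antiderivative is F(u) = \frac{2 \cos{\left(u^{3} + \frac{u^{2}}{4} + \frac{5 u}{2} - \frac{1}{4} \right)}}{3} - \frac{5 \operatorname{atan}{\left(\frac{u}{2} \right)}}{2}.

The integrand splits into summands that can be handled one at a time.
Check: d/du[\frac{2 \cos{\left(u^{3} + \frac{u^{2}}{4} + \frac{5 u}{2} - \frac{1}{4} \right)}}{3} - \frac{5 \operatorname{atan}{\left(\frac{u}{2} \right)}}{2}] = \frac{- 6 u^{4} \sin{\left(u^{3} + \frac{u^{2}}{4} + \frac{5 u}{2} - \frac{1}{4} \right)} - u^{3} \sin{\left(u^{3} + \frac{u^{2}}{4} + \frac{5 u}{2} - \frac{1}{4} \right)} - 29 u^{2} \sin{\left(u^{3} + \frac{u^{2}}{4} + \frac{5 u}{2} - \frac{1}{4} \right)} - 4 u \sin{\left(u^{3} + \frac{u^{2}}{4} + \frac{5 u}{2} - \frac{1}{4} \right)} - 20 \sin{\left(u^{3} + \frac{u^{2}}{4} + \frac{5 u}{2} - \frac{1}{4} \right)} - 15}{3 u^{2} + 12}, which equals f(u).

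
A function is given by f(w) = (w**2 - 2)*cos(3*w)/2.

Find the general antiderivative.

F(w) = (9*w**2*sin(3*w) + 6*w*cos(3*w) - 20*sin(3*w))/54 + C

For F(w) to be correct the identity F'(w) - f(w) = 0 must hold.
Check: d/dw[(9*w**2*sin(3*w) + 6*w*cos(3*w) - 20*sin(3*w))/54] = w**2*cos(3*w)/2 - cos(3*w), which equals f(w).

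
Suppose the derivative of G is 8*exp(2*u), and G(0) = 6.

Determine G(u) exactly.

Any candidate G(u) must reproduce the stated G'(u) exactly.
A general antiderivative is 4*exp(2*u) + C.
The condition gives C = 6 - (4) = 2.
So G(u) = 4*exp(2*u) + 2.
Check: d/du[4*exp(2*u) + 2] = 8*exp(2*u) = G'(u).

G(u) = 4*exp(2*u) + 2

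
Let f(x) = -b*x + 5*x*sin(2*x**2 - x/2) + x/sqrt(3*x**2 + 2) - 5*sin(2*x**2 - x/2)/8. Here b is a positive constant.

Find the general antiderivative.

Integrate term by term and add the pieces.
Check: d/dx[(-6*b*x**2 + 4*sqrt(3*x**2 + 2) - 15*cos(2*x**2 - x/2))/12] = (-8*b*x*sqrt(3*x**2 + 2) + 40*x*sqrt(3*x**2 + 2)*sin(2*x**2 - x/2) + 8*x - 5*sqrt(3*x**2 + 2)*sin(2*x**2 - x/2))/(8*sqrt(3*x**2 + 2)), which equals f(x).

F(x) = (-6*b*x**2 + 4*sqrt(3*x**2 + 2) - 15*cos(2*x**2 - x/2))/12 + C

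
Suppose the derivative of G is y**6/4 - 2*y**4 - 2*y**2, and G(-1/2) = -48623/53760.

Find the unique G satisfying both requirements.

Integrate term by term and add the pieces.
A general antiderivative is y**7/28 - 2*y**5/5 - 2*y**3/3 + C.
The condition gives C = -48623/53760 - (5137/53760) = -1.
So G(y) = y**7/28 - 2*y**5/5 - 2*y**3/3 - 1.
Check: d/dy[y**7/28 - 2*y**5/5 - 2*y**3/3 - 1] = y**6/4 - 2*y**4 - 2*y**2 = G'(y).

G(y) = y**7/28 - 2*y**5/5 - 2*y**3/3 - 1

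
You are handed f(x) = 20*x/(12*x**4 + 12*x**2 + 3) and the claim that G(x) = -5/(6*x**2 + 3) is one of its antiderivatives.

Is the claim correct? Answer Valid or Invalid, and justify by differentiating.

d/dx[G] = 20*x/(12*x**4 + 12*x**2 + 3)
This equals f(x) exactly, so the claim holds.

Valid. The derivative of G reproduces f.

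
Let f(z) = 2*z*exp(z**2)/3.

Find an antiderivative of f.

Any candidate F(z) must reproduce f(z) exactly when differentiated.
Check: d/dz[exp(z**2)/3] = 2*z*exp(z**2)/3 = f(z).

An antiderivative is F(z) = exp(z**2)/3.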